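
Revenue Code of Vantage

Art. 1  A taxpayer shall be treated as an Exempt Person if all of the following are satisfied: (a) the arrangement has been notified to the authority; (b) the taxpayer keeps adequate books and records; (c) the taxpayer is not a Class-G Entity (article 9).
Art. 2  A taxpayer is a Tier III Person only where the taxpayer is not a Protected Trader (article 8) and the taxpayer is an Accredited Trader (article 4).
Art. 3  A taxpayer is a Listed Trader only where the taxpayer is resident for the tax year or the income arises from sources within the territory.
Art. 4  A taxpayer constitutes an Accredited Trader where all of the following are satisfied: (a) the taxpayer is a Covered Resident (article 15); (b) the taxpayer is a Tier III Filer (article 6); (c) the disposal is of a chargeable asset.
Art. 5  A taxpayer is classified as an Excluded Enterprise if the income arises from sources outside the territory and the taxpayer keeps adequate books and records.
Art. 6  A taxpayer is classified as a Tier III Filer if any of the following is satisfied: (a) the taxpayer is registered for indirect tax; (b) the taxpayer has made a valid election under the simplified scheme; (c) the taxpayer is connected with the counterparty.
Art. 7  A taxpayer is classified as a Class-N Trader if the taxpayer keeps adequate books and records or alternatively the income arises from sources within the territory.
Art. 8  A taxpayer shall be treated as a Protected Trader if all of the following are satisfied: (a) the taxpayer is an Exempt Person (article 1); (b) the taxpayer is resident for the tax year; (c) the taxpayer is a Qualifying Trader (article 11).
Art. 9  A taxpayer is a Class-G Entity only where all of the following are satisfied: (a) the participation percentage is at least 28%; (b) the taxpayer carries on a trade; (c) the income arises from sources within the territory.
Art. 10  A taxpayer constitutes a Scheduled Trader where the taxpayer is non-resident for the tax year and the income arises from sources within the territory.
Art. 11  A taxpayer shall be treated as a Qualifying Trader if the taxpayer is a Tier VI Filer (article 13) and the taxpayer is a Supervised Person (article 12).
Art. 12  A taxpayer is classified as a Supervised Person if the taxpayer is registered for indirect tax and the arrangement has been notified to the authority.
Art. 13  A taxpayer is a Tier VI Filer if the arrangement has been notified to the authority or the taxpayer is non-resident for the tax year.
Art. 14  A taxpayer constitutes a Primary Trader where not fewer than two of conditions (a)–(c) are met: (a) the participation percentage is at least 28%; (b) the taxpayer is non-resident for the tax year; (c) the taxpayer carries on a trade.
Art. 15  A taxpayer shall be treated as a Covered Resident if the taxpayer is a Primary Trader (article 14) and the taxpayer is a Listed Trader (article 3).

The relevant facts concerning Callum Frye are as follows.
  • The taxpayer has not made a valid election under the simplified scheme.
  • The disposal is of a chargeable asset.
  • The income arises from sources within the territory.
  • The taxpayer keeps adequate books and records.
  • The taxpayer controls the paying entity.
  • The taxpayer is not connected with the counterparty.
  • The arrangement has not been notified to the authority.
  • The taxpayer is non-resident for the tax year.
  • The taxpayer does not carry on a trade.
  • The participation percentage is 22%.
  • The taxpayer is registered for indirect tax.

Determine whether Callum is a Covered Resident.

article 14 — Primary Trader: participation percentage: 22% ≥ 28%? no; the taxpayer is non-resident for the tax year? yes; the taxpayer carries on a trade? no — 1 of 3 hold (need ≥2) → not satisfied.
article 3 — Listed Trader: [the taxpayer is resident for the tax year? no] OR [the income arises from sources within the territory? yes] → satisfied.
article 15 — Covered Resident: [Primary Trader (article 14)? no] AND [Listed Trader (article 3)? yes] → not satisfied.

No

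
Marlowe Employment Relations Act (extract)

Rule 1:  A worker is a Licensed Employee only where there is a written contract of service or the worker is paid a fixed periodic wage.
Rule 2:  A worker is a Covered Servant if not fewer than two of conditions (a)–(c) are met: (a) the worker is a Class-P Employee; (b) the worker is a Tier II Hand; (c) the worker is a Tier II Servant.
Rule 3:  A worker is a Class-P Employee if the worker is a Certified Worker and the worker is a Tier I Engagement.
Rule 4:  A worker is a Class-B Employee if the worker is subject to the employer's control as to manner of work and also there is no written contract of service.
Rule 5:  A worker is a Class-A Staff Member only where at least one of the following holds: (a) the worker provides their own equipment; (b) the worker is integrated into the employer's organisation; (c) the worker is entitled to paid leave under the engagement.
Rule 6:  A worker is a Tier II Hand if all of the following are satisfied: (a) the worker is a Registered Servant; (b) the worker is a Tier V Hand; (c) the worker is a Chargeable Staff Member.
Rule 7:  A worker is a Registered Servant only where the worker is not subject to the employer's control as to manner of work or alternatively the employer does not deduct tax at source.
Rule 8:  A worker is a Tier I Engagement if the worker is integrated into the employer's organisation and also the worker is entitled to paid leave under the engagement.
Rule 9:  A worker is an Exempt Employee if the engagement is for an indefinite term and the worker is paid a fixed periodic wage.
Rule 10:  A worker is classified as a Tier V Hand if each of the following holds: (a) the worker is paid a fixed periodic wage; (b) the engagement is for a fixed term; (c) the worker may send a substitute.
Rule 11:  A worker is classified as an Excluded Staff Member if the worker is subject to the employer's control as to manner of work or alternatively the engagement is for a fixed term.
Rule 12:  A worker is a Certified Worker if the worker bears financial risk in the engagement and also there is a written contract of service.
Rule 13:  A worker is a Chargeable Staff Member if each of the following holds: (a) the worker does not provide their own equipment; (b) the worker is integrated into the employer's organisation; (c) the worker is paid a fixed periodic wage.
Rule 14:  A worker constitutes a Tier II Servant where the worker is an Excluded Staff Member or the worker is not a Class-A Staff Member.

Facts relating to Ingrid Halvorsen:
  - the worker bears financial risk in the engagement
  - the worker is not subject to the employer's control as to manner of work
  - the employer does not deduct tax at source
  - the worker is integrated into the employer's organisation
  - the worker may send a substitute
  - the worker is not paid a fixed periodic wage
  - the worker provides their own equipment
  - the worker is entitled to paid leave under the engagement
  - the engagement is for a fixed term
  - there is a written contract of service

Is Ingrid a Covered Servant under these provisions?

Yes

rule 12 — Certified Worker: [the worker bears financial risk in the engagement? yes] AND [there is a written contract of service? yes] → satisfied.
rule 8 — Tier I Engagement: [the worker is integrated into the employer's organisation? yes] AND [the worker is entitled to paid leave under the engagement? yes] → satisfied.
rule 3 — Class-P Employee: [Certified Worker (rule 12)? yes] AND [Tier I Engagement (rule 8)? yes] → satisfied.
rule 7 — Registered Servant: [the worker is not subject to the employer's control as to manner of work? yes] OR [the employer does not deduct tax at source? yes] → satisfied.
rule 10 — Tier V Hand: [the worker is paid a fixed periodic wage? no] AND [the engagement is for a fixed term? yes] AND [the worker may send a substitute? yes] → not satisfied.
rule 13 — Chargeable Staff Member: [the worker does not provide their own equipment? no] AND [the worker is integrated into the employer's organisation? yes] AND [the worker is paid a fixed periodic wage? no] → not satisfied.
rule 6 — Tier II Hand: [Registered Servant (rule 7)? yes] AND [Tier V Hand (rule 10)? no] AND [Chargeable Staff Member (rule 13)? no] → not satisfied.
rule 11 — Excluded Staff Member: [the worker is subject to the employer's control as to manner of work? no] OR [the engagement is for a fixed term? yes] → satisfied.
rule 5 — Class-A Staff Member: [the worker provides their own equipment? yes] OR [the worker is integrated into the employer's organisation? yes] OR [the worker is entitled to paid leave under the engagement? yes] → satisfied.
rule 14 — Tier II Servant: [Excluded Staff Member (rule 11)? yes] OR [not a Class-A Staff Member (rule 5)? no] → satisfied.
rule 2 — Covered Servant: Class-P Employee (rule 3)? yes; Tier II Hand (rule 6)? no; Tier II Servant (rule 14)? yes — 2 of 3 hold (need ≥2) → satisfied.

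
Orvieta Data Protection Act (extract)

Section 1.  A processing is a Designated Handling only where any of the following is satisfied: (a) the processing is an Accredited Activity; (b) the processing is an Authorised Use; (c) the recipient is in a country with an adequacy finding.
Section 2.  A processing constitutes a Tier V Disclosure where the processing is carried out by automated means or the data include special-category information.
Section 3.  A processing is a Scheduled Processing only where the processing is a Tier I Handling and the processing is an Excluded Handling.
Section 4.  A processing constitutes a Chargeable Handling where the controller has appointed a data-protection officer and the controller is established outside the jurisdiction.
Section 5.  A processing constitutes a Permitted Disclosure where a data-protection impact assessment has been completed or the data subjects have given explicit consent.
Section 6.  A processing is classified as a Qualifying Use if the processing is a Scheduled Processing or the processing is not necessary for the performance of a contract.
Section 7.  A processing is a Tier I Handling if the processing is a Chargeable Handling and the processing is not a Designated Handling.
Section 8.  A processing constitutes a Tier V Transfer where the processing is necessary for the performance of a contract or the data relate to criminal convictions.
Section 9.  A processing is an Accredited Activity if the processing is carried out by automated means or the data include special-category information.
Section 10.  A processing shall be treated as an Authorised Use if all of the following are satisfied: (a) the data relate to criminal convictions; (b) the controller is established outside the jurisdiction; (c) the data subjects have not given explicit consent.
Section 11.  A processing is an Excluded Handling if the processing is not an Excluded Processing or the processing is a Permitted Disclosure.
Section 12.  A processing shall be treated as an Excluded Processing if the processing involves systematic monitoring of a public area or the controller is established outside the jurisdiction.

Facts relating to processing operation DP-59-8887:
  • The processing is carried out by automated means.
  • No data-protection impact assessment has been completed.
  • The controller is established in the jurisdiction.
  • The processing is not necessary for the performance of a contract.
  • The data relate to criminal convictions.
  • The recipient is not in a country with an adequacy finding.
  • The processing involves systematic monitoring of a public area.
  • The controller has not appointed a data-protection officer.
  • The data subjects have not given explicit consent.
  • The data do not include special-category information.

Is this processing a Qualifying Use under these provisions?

Yes

Under section 4: the controller has appointed a data-protection officer? no; and the controller is established outside the jurisdiction? no. So the processing is not a Chargeable Handling.
Under section 9: the processing is carried out by automated means? yes; or the data include special-category information? no. So the processing is an Accredited Activity.
Under section 10: the data relate to criminal convictions? yes; and the controller is established outside the jurisdiction? no; and the data subjects have not given explicit consent? yes. So the processing is not an Authorised Use.
Under section 1: Accredited Activity (section 9)? yes; or Authorised Use (section 10)? no; or the recipient is in a country with an adequacy finding? no. So the processing is a Designated Handling.
Under section 7: Chargeable Handling (section 4)? no; and not a Designated Handling (section 1)? no. So the processing is not a Tier I Handling.
Under section 12: the processing involves systematic monitoring of a public area? yes; or the controller is established outside the jurisdiction? no. So the processing is an Excluded Processing.
Under section 5: a data-protection impact assessment has been completed? no; or the data subjects have given explicit consent? no. So the processing is not a Permitted Disclosure.
Under section 11: not an Excluded Processing (section 12)? no; or Permitted Disclosure (section 5)? no. So the processing is not an Excluded Handling.
Under section 3: Tier I Handling (section 7)? no; and Excluded Handling (section 11)? no. So the processing is not a Scheduled Processing.
Under section 6: Scheduled Processing (section 3)? no; or the processing is not necessary for the performance of a contract? yes. So the processing is a Qualifying Use.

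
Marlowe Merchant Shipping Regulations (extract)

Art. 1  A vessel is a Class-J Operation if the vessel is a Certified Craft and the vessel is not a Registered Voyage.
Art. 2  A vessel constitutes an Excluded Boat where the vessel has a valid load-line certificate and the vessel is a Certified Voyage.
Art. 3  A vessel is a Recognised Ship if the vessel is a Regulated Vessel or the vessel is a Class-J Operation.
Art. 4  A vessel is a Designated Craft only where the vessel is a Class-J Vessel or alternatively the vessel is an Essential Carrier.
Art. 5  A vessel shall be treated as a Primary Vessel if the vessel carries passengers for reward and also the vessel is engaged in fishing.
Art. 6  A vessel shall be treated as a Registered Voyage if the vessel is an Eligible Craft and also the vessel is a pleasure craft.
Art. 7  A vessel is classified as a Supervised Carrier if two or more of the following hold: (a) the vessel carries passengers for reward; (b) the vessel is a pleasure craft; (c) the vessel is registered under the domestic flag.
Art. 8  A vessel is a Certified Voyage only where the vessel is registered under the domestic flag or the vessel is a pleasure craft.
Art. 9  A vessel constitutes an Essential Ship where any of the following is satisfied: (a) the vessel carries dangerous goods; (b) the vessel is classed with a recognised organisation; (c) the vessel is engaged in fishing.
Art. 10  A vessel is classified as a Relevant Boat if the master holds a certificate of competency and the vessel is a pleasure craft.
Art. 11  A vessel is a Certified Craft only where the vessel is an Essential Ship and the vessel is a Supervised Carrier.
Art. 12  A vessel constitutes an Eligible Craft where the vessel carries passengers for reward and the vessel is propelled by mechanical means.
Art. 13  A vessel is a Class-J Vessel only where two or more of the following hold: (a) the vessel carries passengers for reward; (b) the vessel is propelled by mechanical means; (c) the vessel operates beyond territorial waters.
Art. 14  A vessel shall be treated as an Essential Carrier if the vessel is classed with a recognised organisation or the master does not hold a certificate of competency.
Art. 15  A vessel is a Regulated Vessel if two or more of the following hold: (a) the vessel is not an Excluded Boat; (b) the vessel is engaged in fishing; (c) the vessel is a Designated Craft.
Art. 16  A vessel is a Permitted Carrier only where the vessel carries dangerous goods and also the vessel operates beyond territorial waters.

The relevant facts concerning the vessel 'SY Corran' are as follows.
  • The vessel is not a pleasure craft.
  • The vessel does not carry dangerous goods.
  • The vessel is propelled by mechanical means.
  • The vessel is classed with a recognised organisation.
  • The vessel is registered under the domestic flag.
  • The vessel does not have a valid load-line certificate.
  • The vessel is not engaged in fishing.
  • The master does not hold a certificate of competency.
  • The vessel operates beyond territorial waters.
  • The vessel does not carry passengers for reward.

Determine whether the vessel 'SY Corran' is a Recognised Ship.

Under article 8: the vessel is registered under the domestic flag? yes; or the vessel is a pleasure craft? no. So the vessel is a Certified Voyage.
Under article 2: the vessel has a valid load-line certificate? no; and Certified Voyage (article 8)? yes. So the vessel is not an Excluded Boat.
Under article 13: the vessel carries passengers for reward? no; the vessel is propelled by mechanical means? yes; the vessel operates beyond territorial waters? yes — 2 of 3 hold (need ≥2) → satisfied.
Under article 14: the vessel is classed with a recognised organisation? yes; or the master does not hold a certificate of competency? yes. So the vessel is an Essential Carrier.
Under article 4: Class-J Vessel (article 13)? yes; or Essential Carrier (article 14)? yes. So the vessel is a Designated Craft.
Under article 15: not an Excluded Boat (article 2)? yes; the vessel is engaged in fishing? no; Designated Craft (article 4)? yes — 2 of 3 hold (need ≥2) → satisfied.
Under article 9: the vessel carries dangerous goods? no; or the vessel is classed with a recognised organisation? yes; or the vessel is engaged in fishing? no. So the vessel is an Essential Ship.
Under article 7: the vessel carries passengers for reward? no; the vessel is a pleasure craft? no; the vessel is registered under the domestic flag? yes — 1 of 3 hold (need ≥2) → not satisfied.
Under article 11: Essential Ship (article 9)? yes; and Supervised Carrier (article 7)? no. So the vessel is not a Certified Craft.
Under article 12: the vessel carries passengers for reward? no; and the vessel is propelled by mechanical means? yes. So the vessel is not an Eligible Craft.
Under article 6: Eligible Craft (article 12)? no; and the vessel is a pleasure craft? no. So the vessel is not a Registered Voyage.
Under article 1: Certified Craft (article 11)? no; and not a Registered Voyage (article 6)? yes. So the vessel is not a Class-J Operation.
Under article 3: Regulated Vessel (article 15)? yes; or Class-J Operation (article 1)? no. So the vessel is a Recognised Ship.

Yes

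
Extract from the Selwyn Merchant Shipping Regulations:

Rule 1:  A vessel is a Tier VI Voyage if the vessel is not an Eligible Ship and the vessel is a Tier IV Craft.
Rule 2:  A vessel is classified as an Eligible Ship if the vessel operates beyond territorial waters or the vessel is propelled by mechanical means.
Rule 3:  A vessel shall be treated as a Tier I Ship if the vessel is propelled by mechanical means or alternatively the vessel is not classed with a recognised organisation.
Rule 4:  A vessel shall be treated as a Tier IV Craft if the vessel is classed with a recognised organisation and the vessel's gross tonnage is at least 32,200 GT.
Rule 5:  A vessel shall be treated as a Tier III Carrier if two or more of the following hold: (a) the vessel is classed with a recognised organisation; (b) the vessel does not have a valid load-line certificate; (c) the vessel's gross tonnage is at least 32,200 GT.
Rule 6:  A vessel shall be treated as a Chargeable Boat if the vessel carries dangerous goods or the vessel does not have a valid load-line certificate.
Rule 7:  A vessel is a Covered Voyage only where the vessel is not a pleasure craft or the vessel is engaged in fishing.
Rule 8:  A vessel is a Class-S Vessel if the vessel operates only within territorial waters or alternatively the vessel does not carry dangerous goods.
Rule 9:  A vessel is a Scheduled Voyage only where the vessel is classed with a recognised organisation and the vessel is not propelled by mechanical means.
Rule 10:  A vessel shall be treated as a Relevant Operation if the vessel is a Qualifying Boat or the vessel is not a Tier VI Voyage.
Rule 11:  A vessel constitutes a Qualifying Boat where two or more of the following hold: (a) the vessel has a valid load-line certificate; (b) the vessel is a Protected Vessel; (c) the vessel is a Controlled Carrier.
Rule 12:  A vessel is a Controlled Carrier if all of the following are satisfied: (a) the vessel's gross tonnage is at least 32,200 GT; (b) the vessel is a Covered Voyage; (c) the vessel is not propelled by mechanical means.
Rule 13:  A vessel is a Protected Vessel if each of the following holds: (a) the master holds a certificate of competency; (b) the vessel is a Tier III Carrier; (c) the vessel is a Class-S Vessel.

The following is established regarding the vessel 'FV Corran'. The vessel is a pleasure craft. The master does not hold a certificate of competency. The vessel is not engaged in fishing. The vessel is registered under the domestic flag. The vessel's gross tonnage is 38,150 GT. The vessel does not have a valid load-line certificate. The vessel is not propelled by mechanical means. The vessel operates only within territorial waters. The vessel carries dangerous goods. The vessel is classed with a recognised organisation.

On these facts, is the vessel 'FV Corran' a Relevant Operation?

No

rule 5 — Tier III Carrier: the vessel is classed with a recognised organisation? yes; the vessel does not have a valid load-line certificate? yes; vessel's gross tonnage: 38,150 GT ≥ 32,200 GT? yes — 3 of 3 hold (need ≥2) → satisfied.
rule 8 — Class-S Vessel: [the vessel operates only within territorial waters? yes] OR [the vessel does not carry dangerous goods? no] → satisfied.
rule 13 — Protected Vessel: [the master holds a certificate of competency? no] AND [Tier III Carrier (rule 5)? yes] AND [Class-S Vessel (rule 8)? yes] → not satisfied.
rule 7 — Covered Voyage: [the vessel is not a pleasure craft? no] OR [the vessel is engaged in fishing? no] → not satisfied.
rule 12 — Controlled Carrier: [vessel's gross tonnage: 38,150 GT ≥ 32,200 GT? yes] AND [Covered Voyage (rule 7)? no] AND [the vessel is not propelled by mechanical means? yes] → not satisfied.
rule 11 — Qualifying Boat: the vessel has a valid load-line certificate? no; Protected Vessel (rule 13)? no; Controlled Carrier (rule 12)? no — 0 of 3 hold (need ≥2) → not satisfied.
rule 2 — Eligible Ship: [the vessel operates beyond territorial waters? no] OR [the vessel is propelled by mechanical means? no] → not satisfied.
rule 4 — Tier IV Craft: [the vessel is classed with a recognised organisation? yes] AND [vessel's gross tonnage: 38,150 GT ≥ 32,200 GT? yes] → satisfied.
rule 1 — Tier VI Voyage: [not an Eligible Ship (rule 2)? yes] AND [Tier IV Craft (rule 4)? yes] → satisfied.
rule 10 — Relevant Operation: [Qualifying Boat (rule 11)? no] OR [not a Tier VI Voyage (rule 1)? no] → not satisfied.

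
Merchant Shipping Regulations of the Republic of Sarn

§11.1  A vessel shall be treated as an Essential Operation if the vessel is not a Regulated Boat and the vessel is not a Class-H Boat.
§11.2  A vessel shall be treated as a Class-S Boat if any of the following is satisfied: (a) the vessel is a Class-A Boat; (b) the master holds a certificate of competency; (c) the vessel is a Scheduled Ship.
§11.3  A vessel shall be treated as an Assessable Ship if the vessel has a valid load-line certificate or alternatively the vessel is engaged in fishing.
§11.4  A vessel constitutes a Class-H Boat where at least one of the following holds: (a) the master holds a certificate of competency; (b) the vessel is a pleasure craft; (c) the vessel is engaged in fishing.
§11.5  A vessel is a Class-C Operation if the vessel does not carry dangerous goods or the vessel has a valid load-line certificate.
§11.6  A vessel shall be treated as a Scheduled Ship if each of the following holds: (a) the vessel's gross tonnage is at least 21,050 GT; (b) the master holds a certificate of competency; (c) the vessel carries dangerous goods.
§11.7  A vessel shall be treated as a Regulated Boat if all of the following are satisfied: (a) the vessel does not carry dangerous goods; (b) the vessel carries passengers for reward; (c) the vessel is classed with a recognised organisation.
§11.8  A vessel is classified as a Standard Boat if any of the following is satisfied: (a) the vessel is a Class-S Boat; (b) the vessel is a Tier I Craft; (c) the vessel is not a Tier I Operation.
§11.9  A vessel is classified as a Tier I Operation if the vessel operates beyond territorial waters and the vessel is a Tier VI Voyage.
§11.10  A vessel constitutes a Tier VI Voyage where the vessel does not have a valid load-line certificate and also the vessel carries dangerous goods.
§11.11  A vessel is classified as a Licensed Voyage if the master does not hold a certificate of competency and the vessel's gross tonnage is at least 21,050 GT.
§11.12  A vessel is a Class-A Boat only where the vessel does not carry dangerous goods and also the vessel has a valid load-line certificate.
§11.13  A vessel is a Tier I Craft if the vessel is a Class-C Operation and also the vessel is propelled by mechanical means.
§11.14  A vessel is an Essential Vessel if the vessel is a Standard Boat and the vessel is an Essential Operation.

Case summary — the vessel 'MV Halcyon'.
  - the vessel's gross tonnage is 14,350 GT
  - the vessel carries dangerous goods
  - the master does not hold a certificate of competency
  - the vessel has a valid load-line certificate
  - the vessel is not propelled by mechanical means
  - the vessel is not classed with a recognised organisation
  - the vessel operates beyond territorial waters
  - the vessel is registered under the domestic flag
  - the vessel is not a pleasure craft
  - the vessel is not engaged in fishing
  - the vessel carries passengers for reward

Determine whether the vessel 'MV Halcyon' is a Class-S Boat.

Under §11.12: the vessel does not carry dangerous goods? no; and the vessel has a valid load-line certificate? yes. So the vessel is not a Class-A Boat.
Under §11.6: vessel's gross tonnage: 14,350 GT ≥ 21,050 GT? no; and the master holds a certificate of competency? no; and the vessel carries dangerous goods? yes. So the vessel is not a Scheduled Ship.
Under §11.2: Class-A Boat (§11.12)? no; or the master holds a certificate of competency? no; or Scheduled Ship (§11.6)? no. So the vessel is not a Class-S Boat.

No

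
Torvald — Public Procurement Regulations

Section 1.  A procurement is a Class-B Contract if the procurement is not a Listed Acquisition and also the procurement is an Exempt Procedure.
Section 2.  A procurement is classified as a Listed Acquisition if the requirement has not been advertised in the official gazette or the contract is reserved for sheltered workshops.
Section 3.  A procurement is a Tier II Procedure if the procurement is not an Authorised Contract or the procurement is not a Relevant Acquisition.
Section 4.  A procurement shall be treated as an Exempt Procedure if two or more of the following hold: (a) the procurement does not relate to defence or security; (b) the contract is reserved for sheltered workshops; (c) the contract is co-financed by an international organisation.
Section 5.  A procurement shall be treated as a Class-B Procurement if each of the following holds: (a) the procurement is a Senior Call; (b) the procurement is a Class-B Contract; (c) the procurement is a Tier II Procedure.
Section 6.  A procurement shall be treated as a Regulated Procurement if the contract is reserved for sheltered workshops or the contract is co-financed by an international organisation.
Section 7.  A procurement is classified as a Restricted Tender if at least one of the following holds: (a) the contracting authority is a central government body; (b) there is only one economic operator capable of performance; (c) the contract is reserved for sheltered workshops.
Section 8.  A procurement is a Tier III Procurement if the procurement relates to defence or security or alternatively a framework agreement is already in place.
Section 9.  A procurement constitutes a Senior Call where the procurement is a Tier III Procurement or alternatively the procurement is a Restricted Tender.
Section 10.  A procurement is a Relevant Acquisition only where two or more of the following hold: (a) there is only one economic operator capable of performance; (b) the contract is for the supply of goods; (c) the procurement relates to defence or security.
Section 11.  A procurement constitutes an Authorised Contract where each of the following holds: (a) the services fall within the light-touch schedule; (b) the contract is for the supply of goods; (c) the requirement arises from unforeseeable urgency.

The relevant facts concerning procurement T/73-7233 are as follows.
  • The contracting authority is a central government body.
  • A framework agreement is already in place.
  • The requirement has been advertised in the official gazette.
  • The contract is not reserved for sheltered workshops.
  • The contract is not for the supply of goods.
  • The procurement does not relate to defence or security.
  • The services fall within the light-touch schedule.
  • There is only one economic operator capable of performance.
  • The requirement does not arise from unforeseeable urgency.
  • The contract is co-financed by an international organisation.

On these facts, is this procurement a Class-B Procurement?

section 8 — Tier III Procurement: [the procurement relates to defence or security? no] OR [a framework agreement is already in place? yes] → satisfied.
section 7 — Restricted Tender: [the contracting authority is a central government body? yes] OR [there is only one economic operator capable of performance? yes] OR [the contract is reserved for sheltered workshops? no] → satisfied.
section 9 — Senior Call: [Tier III Procurement (section 8)? yes] OR [Restricted Tender (section 7)? yes] → satisfied.
section 2 — Listed Acquisition: [the requirement has not been advertised in the official gazette? no] OR [the contract is reserved for sheltered workshops? no] → not satisfied.
section 4 — Exempt Procedure: the procurement does not relate to defence or security? yes; the contract is reserved for sheltered workshops? no; the contract is co-financed by an international organisation? yes — 2 of 3 hold (need ≥2) → satisfied.
section 1 — Class-B Contract: [not a Listed Acquisition (section 2)? yes] AND [Exempt Procedure (section 4)? yes] → satisfied.
section 11 — Authorised Contract: [the services fall within the light-touch schedule? yes] AND [the contract is for the supply of goods? no] AND [the requirement arises from unforeseeable urgency? no] → not satisfied.
section 10 — Relevant Acquisition: there is only one economic operator capable of performance? yes; the contract is for the supply of goods? no; the procurement relates to defence or security? no — 1 of 3 hold (need ≥2) → not satisfied.
section 3 — Tier II Procedure: [not an Authorised Contract (section 11)? yes] OR [not a Relevant Acquisition (section 10)? yes] → satisfied.
section 5 — Class-B Procurement: [Senior Call (section 9)? yes] AND [Class-B Contract (section 1)? yes] AND [Tier II Procedure (section 3)? yes] → satisfied.

Yes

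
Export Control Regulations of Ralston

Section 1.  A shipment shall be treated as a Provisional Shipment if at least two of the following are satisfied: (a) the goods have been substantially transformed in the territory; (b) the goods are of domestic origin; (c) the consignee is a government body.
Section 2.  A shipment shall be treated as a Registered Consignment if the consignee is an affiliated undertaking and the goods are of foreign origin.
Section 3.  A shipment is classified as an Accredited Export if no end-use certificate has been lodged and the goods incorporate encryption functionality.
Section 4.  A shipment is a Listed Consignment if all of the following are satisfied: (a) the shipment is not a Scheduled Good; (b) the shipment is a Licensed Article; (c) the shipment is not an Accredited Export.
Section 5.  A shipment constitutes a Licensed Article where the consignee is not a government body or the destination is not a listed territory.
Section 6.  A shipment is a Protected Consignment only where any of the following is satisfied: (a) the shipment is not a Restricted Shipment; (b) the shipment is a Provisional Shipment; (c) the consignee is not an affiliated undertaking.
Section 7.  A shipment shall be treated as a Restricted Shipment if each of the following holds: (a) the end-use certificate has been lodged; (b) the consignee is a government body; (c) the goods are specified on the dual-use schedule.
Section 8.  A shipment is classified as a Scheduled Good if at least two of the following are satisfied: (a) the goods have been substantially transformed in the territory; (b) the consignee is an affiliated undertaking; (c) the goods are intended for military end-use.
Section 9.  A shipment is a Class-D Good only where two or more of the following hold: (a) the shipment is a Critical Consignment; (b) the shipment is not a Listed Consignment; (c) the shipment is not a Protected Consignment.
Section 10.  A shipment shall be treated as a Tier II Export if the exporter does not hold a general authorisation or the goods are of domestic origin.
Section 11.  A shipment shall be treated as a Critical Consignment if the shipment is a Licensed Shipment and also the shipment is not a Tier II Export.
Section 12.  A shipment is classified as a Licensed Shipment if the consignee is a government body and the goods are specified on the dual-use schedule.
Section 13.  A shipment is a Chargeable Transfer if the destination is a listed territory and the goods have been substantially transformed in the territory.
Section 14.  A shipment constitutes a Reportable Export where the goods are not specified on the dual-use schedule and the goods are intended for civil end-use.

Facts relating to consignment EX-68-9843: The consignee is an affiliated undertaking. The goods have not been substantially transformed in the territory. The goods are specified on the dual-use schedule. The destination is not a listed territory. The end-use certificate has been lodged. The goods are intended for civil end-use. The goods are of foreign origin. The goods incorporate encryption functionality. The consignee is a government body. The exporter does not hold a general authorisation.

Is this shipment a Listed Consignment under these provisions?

Yes

Under section 8: the goods have been substantially transformed in the territory? no; the consignee is an affiliated undertaking? yes; the goods are intended for military end-use? no — 1 of 3 hold (need ≥2) → not satisfied.
Under section 5: the consignee is not a government body? no; or the destination is not a listed territory? yes. So the shipment is a Licensed Article.
Under section 3: no end-use certificate has been lodged? no; and the goods incorporate encryption functionality? yes. So the shipment is not an Accredited Export.
Under section 4: not a Scheduled Good (section 8)? yes; and Licensed Article (section 5)? yes; and not an Accredited Export (section 3)? yes. So the shipment is a Listed Consignment.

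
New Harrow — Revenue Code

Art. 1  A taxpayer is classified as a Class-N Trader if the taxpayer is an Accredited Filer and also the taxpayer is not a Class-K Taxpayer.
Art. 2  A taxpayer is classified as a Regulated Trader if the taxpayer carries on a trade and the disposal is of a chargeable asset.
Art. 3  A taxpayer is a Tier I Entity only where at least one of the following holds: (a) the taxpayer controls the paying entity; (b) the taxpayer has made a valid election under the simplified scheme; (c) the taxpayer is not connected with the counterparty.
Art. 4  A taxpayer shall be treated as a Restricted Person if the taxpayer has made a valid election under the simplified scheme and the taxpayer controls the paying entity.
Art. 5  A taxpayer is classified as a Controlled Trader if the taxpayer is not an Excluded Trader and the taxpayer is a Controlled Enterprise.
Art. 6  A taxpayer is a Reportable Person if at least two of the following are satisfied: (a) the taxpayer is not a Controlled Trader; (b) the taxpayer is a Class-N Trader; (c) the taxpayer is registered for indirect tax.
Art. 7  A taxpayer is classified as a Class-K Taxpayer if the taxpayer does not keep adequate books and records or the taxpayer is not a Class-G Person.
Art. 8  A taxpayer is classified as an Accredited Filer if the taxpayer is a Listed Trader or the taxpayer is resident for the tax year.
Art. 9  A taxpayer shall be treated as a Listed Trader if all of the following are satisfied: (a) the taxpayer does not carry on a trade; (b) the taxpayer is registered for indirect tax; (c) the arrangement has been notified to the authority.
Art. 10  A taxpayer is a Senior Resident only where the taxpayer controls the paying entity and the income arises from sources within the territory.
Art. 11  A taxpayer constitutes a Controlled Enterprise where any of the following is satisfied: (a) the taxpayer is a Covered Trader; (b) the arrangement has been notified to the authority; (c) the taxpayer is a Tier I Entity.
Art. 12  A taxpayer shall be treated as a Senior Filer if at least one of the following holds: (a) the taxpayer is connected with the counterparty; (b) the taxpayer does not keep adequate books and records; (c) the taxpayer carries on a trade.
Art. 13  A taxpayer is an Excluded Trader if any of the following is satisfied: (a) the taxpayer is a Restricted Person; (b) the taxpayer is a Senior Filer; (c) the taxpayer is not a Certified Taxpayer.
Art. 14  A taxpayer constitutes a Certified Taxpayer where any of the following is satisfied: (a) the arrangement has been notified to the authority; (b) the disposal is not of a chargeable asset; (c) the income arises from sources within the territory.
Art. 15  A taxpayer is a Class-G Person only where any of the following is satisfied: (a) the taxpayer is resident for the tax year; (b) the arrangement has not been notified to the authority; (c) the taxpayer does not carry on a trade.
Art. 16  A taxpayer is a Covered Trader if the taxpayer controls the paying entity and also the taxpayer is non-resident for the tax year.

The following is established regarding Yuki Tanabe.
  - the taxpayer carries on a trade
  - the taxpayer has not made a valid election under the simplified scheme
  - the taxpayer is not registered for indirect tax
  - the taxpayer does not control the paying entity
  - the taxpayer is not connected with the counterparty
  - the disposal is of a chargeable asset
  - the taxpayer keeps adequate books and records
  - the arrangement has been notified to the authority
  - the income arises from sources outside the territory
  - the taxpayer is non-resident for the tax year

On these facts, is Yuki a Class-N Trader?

article 9 — Listed Trader: [the taxpayer does not carry on a trade? no] AND [the taxpayer is registered for indirect tax? no] AND [the arrangement has been notified to the authority? yes] → not satisfied.
article 8 — Accredited Filer: [Listed Trader (article 9)? no] OR [the taxpayer is resident for the tax year? no] → not satisfied.
article 15 — Class-G Person: [the taxpayer is resident for the tax year? no] OR [the arrangement has not been notified to the authority? no] OR [the taxpayer does not carry on a trade? no] → not satisfied.
article 7 — Class-K Taxpayer: [the taxpayer does not keep adequate books and records? no] OR [not a Class-G Person (article 15)? yes] → satisfied.
article 1 — Class-N Trader: [Accredited Filer (article 8)? no] AND [not a Class-K Taxpayer (article 7)? no] → not satisfied.

No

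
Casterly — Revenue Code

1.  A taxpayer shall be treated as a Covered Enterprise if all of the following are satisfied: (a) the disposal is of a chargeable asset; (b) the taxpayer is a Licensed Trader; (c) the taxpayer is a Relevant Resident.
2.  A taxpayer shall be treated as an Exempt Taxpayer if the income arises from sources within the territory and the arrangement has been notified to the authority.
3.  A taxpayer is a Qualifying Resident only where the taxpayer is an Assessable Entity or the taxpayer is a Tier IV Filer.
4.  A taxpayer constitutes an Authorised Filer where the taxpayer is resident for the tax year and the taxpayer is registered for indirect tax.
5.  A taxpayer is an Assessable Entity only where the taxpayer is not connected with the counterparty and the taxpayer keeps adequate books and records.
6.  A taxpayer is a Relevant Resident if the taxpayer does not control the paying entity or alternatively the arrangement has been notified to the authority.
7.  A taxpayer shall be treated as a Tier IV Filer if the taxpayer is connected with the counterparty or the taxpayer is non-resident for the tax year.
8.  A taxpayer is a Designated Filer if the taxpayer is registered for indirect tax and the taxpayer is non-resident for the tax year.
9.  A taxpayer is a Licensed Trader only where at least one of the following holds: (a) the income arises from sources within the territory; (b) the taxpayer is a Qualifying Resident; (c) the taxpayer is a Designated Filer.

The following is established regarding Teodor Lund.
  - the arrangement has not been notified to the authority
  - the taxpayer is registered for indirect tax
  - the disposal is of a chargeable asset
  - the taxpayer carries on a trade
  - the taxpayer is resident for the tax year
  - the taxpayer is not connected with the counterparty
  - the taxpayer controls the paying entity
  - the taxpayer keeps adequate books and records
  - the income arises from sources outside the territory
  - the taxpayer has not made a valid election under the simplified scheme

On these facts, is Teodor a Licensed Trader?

Under paragraph 5: the taxpayer is not connected with the counterparty? yes; and the taxpayer keeps adequate books and records? yes. So the taxpayer is an Assessable Entity.
Under paragraph 7: the taxpayer is connected with the counterparty? no; or the taxpayer is non-resident for the tax year? no. So the taxpayer is not a Tier IV Filer.
Under paragraph 3: Assessable Entity (paragraph 5)? yes; or Tier IV Filer (paragraph 7)? no. So the taxpayer is a Qualifying Resident.
Under paragraph 8: the taxpayer is registered for indirect tax? yes; and the taxpayer is non-resident for the tax year? no. So the taxpayer is not a Designated Filer.
Under paragraph 9: the income arises from sources within the territory? no; or Qualifying Resident (paragraph 3)? yes; or Designated Filer (paragraph 8)? no. So the taxpayer is a Licensed Trader.

Yes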